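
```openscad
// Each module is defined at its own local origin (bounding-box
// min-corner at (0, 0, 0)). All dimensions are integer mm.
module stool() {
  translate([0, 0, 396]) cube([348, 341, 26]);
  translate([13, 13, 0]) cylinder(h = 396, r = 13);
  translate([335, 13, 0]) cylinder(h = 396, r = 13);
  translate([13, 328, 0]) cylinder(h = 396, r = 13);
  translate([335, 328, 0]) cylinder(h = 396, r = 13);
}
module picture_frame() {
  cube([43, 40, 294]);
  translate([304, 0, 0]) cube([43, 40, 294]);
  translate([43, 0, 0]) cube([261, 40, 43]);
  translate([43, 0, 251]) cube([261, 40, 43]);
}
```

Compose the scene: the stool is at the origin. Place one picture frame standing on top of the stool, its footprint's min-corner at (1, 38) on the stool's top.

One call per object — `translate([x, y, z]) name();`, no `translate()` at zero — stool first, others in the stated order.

stool();
translate([1, 38, 422]) picture_frame();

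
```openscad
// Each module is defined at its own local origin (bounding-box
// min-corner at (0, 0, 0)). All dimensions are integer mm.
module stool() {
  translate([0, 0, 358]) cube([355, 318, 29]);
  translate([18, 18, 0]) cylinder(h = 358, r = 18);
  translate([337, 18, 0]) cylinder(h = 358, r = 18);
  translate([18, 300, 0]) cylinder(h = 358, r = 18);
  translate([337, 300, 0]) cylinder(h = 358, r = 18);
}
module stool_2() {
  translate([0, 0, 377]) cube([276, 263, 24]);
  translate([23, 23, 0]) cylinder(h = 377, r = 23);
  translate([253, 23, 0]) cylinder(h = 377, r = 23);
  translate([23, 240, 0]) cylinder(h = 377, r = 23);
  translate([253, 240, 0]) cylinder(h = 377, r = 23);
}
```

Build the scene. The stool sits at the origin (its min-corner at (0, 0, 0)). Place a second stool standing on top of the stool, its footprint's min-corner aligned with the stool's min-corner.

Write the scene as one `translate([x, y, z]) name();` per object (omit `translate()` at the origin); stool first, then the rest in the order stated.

stool();
translate([0, 0, 387]) stool_2();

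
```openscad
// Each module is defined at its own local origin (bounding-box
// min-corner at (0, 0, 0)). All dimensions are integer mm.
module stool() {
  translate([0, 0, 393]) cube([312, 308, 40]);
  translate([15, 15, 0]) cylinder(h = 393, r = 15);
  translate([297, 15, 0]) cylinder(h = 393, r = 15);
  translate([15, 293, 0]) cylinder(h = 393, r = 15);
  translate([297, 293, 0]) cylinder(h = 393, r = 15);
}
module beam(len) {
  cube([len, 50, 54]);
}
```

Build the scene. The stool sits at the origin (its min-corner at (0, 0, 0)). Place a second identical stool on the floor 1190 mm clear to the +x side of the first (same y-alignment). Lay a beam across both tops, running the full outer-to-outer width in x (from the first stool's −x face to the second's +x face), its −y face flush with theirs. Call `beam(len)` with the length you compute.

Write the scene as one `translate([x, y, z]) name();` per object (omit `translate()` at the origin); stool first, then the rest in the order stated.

stool();
translate([1502, 0, 0]) stool();
translate([0, 0, 433]) beam(1814);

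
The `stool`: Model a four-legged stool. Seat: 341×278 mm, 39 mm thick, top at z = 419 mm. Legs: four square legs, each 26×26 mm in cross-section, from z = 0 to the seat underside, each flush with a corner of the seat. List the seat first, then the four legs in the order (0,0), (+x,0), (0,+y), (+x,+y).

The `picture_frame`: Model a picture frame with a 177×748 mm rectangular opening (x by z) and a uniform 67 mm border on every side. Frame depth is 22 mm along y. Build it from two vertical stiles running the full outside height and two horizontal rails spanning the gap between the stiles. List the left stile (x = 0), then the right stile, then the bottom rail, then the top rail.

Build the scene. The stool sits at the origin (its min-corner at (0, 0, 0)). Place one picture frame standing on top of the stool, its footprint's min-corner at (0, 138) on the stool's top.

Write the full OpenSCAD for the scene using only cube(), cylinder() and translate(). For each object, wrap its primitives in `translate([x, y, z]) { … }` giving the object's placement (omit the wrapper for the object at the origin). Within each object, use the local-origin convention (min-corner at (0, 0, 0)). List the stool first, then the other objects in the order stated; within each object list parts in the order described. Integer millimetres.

translate([0, 0, 380]) cube([341, 278, 39]);
cube([26, 26, 380]);
translate([315, 0, 0]) cube([26, 26, 380]);
translate([0, 252, 0]) cube([26, 26, 380]);
translate([315, 252, 0]) cube([26, 26, 380]);
translate([0, 138, 419]) {
  cube([67, 22, 882]);
  translate([244, 0, 0]) cube([67, 22, 882]);
  translate([67, 0, 0]) cube([177, 22, 67]);
  translate([67, 0, 815]) cube([177, 22, 67]);
}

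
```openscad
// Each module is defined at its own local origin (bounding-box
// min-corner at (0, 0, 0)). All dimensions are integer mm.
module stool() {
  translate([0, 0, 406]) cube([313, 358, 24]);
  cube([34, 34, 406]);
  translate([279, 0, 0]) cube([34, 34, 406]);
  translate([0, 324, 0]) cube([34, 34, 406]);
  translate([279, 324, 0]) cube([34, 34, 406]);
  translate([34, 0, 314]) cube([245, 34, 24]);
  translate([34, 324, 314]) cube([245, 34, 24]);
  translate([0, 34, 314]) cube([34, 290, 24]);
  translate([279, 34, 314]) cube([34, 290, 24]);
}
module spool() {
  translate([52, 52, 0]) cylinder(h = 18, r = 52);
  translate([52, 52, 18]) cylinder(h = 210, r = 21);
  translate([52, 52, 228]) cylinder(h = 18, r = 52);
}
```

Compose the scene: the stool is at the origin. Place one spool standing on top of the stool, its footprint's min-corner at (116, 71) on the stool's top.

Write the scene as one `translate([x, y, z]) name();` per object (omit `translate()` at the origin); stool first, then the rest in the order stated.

stool();
translate([116, 71, 430]) spool();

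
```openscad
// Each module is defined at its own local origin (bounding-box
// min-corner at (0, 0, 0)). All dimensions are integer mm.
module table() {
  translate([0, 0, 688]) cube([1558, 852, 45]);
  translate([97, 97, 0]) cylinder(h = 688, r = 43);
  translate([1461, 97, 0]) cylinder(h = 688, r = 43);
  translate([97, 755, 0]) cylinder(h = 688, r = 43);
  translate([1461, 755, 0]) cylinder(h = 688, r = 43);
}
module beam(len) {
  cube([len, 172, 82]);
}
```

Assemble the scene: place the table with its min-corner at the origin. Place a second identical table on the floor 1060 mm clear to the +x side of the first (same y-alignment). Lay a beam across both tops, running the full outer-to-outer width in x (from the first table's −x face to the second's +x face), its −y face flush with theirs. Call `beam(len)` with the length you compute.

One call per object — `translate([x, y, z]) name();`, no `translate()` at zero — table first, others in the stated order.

table();
translate([2618, 0, 0]) table();
translate([0, 0, 733]) beam(4176);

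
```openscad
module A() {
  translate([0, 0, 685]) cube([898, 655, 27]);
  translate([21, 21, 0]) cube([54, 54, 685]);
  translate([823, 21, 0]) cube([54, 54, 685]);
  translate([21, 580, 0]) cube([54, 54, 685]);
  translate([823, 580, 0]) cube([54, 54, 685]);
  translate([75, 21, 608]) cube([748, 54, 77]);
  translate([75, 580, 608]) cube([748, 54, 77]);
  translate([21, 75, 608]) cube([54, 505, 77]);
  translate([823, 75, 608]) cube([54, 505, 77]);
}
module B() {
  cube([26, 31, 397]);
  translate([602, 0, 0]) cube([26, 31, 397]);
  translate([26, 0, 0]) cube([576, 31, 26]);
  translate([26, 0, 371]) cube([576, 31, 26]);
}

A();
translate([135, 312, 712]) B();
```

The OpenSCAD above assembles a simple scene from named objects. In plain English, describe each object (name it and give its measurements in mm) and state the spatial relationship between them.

A is a table: top 898 mm (x) × 655 mm (y), 27 mm thick, upper face at z = 712 mm, on four 54×54 mm square legs, each inset 21 mm from the nearest pair of top edges, running from z = 0 to the bottom of the top. Four apron rails, 54 mm thick and 77 mm tall, run between adjacent legs with their top edges flush with the underside of the top and their outer faces flush with the legs' outer faces.

B is a picture frame with a 576×345 mm rectangular opening (x by z) and a uniform 26 mm border on every side. Frame depth is 31 mm along y. It is built from two vertical stiles running the full outside height and two horizontal rails spanning the gap between the stiles.

The picture frame is on top of the table, centred.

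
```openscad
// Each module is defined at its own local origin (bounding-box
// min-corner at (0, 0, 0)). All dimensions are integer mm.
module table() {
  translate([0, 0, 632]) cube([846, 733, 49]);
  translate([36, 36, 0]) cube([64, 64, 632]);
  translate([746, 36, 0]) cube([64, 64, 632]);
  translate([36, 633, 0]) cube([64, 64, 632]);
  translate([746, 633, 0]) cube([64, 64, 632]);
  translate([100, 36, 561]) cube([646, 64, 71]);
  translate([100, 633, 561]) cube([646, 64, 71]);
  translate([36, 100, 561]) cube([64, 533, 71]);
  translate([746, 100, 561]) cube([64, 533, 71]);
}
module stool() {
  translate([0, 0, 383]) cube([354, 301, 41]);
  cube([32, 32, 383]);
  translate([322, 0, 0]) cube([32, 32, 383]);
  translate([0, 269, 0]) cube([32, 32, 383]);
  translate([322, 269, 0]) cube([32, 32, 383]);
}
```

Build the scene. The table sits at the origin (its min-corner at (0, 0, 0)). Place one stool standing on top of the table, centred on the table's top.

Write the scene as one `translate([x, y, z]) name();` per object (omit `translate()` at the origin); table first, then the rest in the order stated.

table();
translate([246, 216, 681]) stool();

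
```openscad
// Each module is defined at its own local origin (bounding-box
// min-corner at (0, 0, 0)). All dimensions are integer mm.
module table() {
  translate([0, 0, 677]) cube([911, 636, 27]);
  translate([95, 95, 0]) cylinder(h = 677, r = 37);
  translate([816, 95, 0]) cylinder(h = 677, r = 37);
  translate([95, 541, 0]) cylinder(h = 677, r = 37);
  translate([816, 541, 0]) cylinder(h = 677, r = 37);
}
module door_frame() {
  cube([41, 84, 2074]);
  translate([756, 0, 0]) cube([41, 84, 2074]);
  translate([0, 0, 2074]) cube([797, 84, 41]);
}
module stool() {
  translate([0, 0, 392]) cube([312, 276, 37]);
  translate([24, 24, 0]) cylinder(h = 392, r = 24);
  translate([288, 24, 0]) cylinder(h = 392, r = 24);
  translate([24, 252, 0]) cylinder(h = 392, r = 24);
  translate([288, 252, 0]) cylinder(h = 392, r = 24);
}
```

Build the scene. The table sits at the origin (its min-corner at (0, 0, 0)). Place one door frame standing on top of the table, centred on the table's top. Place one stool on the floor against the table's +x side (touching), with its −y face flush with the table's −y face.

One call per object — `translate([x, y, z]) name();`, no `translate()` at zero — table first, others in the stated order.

table();
translate([57, 276, 704]) door_frame();
translate([911, 0, 0]) stool();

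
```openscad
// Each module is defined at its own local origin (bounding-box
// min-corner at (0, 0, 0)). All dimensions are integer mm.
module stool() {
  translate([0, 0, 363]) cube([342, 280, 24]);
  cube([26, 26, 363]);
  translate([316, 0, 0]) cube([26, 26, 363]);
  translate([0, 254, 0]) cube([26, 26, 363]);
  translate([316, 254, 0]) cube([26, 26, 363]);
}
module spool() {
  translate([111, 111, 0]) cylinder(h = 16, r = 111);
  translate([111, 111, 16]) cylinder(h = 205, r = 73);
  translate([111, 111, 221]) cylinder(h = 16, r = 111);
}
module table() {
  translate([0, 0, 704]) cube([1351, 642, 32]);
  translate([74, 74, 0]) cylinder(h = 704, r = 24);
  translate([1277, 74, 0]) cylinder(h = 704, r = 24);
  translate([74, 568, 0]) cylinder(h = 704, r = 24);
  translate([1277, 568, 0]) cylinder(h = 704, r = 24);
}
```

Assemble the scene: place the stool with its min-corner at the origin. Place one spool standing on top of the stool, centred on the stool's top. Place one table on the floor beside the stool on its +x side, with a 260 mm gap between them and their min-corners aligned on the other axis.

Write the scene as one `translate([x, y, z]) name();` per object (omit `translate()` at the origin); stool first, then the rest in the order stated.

stool();
translate([60, 29, 387]) spool();
translate([602, 0, 0]) table();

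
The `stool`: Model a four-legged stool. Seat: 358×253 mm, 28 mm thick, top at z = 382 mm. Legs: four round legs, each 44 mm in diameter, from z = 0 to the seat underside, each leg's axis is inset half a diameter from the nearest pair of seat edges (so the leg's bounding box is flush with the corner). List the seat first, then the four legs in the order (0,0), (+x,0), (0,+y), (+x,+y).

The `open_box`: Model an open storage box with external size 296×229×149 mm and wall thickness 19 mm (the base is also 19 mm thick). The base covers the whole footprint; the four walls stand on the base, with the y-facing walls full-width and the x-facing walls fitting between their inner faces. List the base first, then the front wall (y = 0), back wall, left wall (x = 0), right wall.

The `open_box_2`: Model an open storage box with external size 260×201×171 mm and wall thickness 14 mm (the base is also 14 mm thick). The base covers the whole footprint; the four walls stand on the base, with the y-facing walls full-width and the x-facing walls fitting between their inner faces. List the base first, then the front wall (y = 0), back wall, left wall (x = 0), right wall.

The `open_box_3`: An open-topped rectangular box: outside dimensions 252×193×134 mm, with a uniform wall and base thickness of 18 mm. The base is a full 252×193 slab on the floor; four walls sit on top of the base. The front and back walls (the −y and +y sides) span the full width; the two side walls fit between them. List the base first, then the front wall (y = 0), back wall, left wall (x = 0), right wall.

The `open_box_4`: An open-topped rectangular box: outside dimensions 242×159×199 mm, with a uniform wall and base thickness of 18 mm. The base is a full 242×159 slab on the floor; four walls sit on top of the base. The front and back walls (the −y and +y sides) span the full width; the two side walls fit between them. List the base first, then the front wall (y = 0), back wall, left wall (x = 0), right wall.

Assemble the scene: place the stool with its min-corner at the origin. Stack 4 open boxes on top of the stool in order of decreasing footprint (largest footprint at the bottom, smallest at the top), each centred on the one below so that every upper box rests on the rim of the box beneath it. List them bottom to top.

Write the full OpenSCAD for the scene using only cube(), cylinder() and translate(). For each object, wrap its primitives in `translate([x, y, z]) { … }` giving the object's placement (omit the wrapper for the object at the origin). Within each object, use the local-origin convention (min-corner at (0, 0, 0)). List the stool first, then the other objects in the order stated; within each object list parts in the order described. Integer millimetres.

translate([0, 0, 354]) cube([358, 253, 28]);
translate([22, 22, 0]) cylinder(h = 354, r = 22);
translate([336, 22, 0]) cylinder(h = 354, r = 22);
translate([22, 231, 0]) cylinder(h = 354, r = 22);
translate([336, 231, 0]) cylinder(h = 354, r = 22);
translate([31, 12, 382]) {
  cube([296, 229, 19]);
  translate([0, 0, 19]) cube([296, 19, 130]);
  translate([0, 210, 19]) cube([296, 19, 130]);
  translate([0, 19, 19]) cube([19, 191, 130]);
  translate([277, 19, 19]) cube([19, 191, 130]);
}
translate([49, 26, 531]) {
  cube([260, 201, 14]);
  translate([0, 0, 14]) cube([260, 14, 157]);
  translate([0, 187, 14]) cube([260, 14, 157]);
  translate([0, 14, 14]) cube([14, 173, 157]);
  translate([246, 14, 14]) cube([14, 173, 157]);
}
translate([53, 30, 702]) {
  cube([252, 193, 18]);
  translate([0, 0, 18]) cube([252, 18, 116]);
  translate([0, 175, 18]) cube([252, 18, 116]);
  translate([0, 18, 18]) cube([18, 157, 116]);
  translate([234, 18, 18]) cube([18, 157, 116]);
}
translate([58, 47, 836]) {
  cube([242, 159, 18]);
  translate([0, 0, 18]) cube([242, 18, 181]);
  translate([0, 141, 18]) cube([242, 18, 181]);
  translate([0, 18, 18]) cube([18, 123, 181]);
  translate([224, 18, 18]) cube([18, 123, 181]);
}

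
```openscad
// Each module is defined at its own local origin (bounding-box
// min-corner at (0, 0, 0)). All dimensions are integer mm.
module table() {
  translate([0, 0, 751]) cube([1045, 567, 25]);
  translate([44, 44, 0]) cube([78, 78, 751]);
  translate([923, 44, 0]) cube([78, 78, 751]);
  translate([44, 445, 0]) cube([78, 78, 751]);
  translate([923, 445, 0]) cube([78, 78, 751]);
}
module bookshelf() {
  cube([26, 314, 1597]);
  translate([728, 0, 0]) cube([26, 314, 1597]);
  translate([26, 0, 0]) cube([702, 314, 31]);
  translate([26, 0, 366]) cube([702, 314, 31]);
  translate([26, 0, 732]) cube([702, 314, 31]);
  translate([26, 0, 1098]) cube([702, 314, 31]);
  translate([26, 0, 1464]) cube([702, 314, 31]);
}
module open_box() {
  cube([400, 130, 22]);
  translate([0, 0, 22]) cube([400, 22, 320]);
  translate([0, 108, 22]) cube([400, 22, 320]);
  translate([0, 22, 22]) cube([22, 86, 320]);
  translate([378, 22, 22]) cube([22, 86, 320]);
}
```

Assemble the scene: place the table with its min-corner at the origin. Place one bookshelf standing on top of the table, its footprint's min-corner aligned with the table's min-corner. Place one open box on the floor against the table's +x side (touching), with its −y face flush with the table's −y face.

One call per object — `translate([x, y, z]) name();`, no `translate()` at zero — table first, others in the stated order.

table();
translate([0, 0, 776]) bookshelf();
translate([1045, 0, 0]) open_box();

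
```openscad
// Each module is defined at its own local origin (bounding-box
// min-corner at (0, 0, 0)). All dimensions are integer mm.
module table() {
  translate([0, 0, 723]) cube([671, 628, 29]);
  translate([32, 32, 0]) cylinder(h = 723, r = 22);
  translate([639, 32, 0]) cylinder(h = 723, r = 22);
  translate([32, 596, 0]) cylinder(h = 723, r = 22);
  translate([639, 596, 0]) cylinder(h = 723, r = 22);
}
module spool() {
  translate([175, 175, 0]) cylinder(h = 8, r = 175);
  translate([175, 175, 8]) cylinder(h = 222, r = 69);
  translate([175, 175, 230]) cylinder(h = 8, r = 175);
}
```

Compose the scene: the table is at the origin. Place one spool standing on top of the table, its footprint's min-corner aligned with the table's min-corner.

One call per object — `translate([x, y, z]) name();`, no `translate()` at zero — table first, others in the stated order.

table();
translate([0, 0, 752]) spool();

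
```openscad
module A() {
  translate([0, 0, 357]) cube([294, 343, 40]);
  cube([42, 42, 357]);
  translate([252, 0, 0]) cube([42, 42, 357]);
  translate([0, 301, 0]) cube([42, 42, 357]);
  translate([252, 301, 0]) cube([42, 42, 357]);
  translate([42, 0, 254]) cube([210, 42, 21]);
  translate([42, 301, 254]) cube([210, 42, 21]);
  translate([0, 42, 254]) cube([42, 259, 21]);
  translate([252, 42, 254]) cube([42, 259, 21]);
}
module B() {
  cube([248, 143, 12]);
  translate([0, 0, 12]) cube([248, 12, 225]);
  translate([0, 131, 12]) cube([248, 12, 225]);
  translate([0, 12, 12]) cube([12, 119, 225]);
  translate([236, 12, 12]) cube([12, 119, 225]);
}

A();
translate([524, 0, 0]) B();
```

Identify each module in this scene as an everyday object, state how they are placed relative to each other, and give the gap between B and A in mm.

A is a stool. B is an open box. The open box is on the floor beside the stool on its +x side. The gap between the open box and the stool is 230 mm.

The open box's nearest face is 230 mm from the stool's +x face.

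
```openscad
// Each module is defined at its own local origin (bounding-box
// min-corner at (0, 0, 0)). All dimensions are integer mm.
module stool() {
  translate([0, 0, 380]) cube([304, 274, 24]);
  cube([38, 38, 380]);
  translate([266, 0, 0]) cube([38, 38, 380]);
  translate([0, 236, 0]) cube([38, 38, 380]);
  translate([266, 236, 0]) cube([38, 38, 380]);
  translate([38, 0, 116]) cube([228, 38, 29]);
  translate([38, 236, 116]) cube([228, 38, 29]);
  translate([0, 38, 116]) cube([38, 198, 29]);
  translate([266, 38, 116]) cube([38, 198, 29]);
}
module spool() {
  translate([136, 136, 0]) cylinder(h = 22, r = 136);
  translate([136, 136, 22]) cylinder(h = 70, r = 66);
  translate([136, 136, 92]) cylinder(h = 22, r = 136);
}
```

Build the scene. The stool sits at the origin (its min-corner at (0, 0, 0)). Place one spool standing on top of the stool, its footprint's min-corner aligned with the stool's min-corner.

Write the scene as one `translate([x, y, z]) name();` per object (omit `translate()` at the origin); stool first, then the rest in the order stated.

stool();
translate([0, 0, 404]) spool();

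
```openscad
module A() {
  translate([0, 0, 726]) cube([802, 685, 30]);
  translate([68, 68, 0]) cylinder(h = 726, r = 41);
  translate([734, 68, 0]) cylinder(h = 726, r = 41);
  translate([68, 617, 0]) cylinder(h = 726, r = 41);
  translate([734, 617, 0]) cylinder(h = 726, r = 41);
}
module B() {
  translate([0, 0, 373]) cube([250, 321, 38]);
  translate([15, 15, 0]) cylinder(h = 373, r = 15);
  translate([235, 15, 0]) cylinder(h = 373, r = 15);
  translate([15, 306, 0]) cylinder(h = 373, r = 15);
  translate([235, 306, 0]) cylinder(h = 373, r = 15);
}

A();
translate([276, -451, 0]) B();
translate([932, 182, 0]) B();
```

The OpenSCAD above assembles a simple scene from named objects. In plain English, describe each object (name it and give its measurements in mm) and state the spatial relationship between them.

A is a rectangular dining table. The top is 802×685×30 mm with its upper surface at z = 756 mm. It stands on four round legs of 82 mm diameter, each leg's bounding box inset 27 mm from the nearest pair of top edges, running from the floor to the underside of the top.

B is a four-legged stool. The seat is a 250×321×38 mm slab whose top surface is at z = 411 mm; four round legs, each 30 mm in diameter, run from the floor (z = 0) to the underside of the seat, each leg's axis is inset half a diameter from the nearest pair of seat edges (so the leg's bounding box is flush with the corner).

Two stools sit around the table at the −y, +x sides.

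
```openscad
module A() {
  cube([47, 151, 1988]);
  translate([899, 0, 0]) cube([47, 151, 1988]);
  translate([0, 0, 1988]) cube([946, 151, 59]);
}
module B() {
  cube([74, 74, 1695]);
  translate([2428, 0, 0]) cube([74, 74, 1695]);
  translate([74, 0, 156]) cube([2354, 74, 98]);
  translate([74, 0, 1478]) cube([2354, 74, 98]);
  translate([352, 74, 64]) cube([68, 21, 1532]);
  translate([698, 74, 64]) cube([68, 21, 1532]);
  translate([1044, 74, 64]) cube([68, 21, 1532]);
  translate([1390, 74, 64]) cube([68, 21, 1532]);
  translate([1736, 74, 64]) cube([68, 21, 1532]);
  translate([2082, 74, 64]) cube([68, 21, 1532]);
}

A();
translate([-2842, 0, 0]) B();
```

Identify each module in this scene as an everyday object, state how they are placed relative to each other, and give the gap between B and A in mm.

The fence section's nearest face is 340 mm from the door frame's −x face.

A is a door frame. B is a fence section. The fence section is on the floor beside the door frame on its −x side. The gap between the fence section and the door frame is 340 mm.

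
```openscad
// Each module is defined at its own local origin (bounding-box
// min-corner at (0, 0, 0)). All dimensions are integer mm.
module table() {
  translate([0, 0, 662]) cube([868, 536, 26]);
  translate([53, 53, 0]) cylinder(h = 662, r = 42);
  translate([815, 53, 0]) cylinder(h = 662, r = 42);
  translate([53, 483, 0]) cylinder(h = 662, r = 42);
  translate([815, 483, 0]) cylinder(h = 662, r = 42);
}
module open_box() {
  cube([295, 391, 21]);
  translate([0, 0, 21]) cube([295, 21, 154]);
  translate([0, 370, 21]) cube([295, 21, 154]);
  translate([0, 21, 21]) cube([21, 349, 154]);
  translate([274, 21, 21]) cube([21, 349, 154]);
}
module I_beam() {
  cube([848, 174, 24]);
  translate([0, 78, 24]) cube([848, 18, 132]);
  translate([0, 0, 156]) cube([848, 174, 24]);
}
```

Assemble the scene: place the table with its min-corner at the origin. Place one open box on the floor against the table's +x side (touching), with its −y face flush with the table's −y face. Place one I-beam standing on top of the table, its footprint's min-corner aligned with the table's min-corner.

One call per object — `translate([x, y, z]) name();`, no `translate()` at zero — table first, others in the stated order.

table();
translate([868, 0, 0]) open_box();
translate([0, 0, 688]) I_beam();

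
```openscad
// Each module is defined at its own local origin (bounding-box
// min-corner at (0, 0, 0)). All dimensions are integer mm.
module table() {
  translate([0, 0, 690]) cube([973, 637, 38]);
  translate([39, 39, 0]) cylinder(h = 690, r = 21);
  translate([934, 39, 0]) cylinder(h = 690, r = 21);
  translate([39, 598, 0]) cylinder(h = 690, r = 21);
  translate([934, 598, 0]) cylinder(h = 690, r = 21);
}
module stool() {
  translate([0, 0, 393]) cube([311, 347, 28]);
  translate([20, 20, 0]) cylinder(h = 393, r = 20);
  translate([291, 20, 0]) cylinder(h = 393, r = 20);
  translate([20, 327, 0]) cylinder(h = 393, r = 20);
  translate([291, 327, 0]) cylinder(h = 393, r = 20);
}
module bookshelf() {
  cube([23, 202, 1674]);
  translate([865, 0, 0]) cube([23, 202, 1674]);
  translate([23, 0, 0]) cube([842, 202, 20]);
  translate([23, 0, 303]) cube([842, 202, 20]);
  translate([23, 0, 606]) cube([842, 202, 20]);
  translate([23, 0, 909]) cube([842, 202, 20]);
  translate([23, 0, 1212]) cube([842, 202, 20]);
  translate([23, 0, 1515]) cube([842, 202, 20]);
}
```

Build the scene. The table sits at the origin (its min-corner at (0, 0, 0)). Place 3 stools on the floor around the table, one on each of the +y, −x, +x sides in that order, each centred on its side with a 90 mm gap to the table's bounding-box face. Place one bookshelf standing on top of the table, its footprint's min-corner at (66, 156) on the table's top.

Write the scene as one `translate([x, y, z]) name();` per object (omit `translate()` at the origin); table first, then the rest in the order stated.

table();
translate([331, 727, 0]) stool();
translate([-401, 145, 0]) stool();
translate([1063, 145, 0]) stool();
translate([66, 156, 728]) bookshelf();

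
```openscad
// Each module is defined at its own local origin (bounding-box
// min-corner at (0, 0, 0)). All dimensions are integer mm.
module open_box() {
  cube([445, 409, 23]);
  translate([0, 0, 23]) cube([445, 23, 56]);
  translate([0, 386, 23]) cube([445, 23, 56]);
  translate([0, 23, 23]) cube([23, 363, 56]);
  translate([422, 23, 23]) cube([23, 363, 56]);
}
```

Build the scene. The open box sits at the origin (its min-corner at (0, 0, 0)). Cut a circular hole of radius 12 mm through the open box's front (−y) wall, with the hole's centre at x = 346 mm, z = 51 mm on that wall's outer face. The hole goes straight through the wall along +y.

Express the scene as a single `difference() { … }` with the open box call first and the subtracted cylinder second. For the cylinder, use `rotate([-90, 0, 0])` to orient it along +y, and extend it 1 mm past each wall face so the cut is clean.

difference() {
  open_box();
  translate([346, -1, 51]) rotate([-90, 0, 0]) cylinder(h = 25, r = 12);
}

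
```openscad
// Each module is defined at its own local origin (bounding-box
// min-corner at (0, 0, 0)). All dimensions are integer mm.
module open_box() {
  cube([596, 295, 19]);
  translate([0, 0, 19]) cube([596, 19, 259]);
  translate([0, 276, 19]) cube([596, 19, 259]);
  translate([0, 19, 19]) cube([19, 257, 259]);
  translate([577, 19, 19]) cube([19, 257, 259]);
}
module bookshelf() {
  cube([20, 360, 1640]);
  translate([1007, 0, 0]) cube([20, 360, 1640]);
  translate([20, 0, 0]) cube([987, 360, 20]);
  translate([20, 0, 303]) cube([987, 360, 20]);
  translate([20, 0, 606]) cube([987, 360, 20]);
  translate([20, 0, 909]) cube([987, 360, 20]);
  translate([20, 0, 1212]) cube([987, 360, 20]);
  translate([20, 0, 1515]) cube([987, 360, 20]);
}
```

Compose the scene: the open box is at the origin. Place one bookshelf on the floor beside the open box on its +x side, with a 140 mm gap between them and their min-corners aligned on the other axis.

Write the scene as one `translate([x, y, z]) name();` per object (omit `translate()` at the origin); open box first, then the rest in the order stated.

open_box();
translate([736, 0, 0]) bookshelf();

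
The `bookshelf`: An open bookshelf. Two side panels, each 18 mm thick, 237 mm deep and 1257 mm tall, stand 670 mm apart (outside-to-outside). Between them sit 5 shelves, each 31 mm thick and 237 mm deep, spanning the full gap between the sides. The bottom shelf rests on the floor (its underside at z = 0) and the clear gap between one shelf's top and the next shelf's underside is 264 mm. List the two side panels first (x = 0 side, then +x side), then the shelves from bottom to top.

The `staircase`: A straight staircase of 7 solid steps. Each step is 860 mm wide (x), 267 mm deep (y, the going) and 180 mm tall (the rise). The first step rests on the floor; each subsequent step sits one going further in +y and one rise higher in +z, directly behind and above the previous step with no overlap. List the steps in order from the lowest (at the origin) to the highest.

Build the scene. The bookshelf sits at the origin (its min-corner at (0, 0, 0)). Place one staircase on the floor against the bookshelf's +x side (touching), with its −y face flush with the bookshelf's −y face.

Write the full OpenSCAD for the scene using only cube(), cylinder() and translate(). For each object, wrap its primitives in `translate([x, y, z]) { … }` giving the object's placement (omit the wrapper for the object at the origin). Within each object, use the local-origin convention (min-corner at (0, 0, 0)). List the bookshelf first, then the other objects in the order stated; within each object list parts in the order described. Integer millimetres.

cube([18, 237, 1257]);
translate([652, 0, 0]) cube([18, 237, 1257]);
translate([18, 0, 0]) cube([634, 237, 31]);
translate([18, 0, 295]) cube([634, 237, 31]);
translate([18, 0, 590]) cube([634, 237, 31]);
translate([18, 0, 885]) cube([634, 237, 31]);
translate([18, 0, 1180]) cube([634, 237, 31]);
translate([670, 0, 0]) {
  cube([860, 267, 180]);
  translate([0, 267, 180]) cube([860, 267, 180]);
  translate([0, 534, 360]) cube([860, 267, 180]);
  translate([0, 801, 540]) cube([860, 267, 180]);
  translate([0, 1068, 720]) cube([860, 267, 180]);
  translate([0, 1335, 900]) cube([860, 267, 180]);
  translate([0, 1602, 1080]) cube([860, 267, 180]);
}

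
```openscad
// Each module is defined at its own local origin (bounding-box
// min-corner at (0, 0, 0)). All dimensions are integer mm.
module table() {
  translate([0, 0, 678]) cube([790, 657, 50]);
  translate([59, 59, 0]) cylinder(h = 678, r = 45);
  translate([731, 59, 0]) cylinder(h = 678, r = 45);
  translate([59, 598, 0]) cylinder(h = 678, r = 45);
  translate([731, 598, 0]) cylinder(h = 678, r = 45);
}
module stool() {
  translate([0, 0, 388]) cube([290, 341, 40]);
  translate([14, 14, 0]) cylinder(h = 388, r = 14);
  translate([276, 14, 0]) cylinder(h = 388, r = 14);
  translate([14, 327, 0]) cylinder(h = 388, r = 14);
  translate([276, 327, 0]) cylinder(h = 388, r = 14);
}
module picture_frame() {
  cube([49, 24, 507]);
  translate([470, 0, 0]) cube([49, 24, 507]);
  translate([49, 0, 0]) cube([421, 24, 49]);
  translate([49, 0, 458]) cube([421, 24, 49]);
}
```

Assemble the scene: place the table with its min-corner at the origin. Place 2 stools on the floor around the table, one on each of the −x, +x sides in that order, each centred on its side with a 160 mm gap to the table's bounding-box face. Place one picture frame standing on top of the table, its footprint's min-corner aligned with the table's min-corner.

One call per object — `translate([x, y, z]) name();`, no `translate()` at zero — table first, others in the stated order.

table();
translate([-450, 158, 0]) stool();
translate([950, 158, 0]) stool();
translate([0, 0, 728]) picture_frame();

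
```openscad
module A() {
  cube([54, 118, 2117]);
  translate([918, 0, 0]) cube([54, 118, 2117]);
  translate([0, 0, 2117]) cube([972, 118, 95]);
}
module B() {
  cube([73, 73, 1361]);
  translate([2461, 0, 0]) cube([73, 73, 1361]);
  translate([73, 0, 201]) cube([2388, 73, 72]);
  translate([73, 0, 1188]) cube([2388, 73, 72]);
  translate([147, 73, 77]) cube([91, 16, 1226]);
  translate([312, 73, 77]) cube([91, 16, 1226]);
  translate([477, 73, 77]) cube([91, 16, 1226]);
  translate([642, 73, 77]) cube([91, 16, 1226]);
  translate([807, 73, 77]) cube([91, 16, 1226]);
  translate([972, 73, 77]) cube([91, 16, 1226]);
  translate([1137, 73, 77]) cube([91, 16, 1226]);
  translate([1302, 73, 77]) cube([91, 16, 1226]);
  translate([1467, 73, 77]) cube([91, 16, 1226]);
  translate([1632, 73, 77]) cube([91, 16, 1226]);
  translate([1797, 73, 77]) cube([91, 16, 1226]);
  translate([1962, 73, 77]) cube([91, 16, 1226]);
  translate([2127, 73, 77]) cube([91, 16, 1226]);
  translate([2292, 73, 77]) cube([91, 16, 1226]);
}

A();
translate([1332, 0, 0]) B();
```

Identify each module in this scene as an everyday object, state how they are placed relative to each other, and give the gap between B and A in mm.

A is a door frame. B is a fence section. The fence section is on the floor beside the door frame on its +x side. The gap between the fence section and the door frame is 360 mm.

The fence section's nearest face is 360 mm from the door frame's +x face.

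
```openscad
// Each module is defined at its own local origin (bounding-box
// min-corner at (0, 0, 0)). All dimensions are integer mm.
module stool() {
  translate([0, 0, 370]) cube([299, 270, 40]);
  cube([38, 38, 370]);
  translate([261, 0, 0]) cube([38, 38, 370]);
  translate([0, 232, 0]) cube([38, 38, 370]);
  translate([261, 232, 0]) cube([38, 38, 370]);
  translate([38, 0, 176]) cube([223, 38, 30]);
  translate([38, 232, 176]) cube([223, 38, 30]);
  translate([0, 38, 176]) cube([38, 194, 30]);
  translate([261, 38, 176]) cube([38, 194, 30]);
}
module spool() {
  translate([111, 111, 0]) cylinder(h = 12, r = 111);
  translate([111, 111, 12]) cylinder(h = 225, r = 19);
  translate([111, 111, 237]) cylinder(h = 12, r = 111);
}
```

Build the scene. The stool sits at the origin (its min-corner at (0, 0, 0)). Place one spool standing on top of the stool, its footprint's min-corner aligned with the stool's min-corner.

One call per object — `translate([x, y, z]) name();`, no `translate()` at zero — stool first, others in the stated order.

stool();
translate([0, 0, 410]) spool();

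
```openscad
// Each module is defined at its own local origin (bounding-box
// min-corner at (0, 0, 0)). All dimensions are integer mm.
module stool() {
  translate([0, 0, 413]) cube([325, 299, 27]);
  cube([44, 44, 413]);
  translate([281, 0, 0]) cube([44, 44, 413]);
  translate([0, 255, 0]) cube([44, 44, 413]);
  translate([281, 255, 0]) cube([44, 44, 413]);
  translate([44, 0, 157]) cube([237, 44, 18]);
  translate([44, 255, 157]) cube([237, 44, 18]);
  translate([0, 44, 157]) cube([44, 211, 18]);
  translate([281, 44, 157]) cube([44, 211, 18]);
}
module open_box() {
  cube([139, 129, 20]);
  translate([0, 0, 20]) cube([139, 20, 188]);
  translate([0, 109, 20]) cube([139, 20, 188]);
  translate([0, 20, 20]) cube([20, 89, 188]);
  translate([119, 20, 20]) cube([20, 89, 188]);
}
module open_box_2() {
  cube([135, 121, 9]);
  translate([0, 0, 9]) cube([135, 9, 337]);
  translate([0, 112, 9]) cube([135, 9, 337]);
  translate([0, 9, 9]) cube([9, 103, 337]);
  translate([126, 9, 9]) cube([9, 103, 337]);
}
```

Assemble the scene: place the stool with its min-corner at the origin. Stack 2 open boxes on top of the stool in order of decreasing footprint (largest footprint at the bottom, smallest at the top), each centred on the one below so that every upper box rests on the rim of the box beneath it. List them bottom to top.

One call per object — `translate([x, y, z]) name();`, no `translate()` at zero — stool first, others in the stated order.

stool();
translate([93, 85, 440]) open_box();
translate([95, 89, 648]) open_box_2();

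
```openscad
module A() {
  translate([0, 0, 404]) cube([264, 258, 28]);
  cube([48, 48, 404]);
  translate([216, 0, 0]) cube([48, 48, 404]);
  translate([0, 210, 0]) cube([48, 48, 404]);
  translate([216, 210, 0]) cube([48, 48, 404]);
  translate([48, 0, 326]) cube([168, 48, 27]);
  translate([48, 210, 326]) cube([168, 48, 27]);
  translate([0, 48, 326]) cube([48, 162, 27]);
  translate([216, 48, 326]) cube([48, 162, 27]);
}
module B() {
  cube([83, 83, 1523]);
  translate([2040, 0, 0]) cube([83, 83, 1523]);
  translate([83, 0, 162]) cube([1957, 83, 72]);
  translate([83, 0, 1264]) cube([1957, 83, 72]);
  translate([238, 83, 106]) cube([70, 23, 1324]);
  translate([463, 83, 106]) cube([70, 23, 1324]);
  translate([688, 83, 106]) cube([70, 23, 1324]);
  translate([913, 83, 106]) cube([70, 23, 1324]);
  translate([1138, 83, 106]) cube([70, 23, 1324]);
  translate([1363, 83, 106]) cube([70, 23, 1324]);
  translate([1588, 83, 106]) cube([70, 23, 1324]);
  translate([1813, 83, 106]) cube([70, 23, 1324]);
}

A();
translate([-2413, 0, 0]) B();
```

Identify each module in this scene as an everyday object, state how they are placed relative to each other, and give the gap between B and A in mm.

A is a stool. B is a fence section. The fence section is on the floor beside the stool on its −x side. The gap between the fence section and the stool is 290 mm.

The fence section's nearest face is 290 mm from the stool's −x face.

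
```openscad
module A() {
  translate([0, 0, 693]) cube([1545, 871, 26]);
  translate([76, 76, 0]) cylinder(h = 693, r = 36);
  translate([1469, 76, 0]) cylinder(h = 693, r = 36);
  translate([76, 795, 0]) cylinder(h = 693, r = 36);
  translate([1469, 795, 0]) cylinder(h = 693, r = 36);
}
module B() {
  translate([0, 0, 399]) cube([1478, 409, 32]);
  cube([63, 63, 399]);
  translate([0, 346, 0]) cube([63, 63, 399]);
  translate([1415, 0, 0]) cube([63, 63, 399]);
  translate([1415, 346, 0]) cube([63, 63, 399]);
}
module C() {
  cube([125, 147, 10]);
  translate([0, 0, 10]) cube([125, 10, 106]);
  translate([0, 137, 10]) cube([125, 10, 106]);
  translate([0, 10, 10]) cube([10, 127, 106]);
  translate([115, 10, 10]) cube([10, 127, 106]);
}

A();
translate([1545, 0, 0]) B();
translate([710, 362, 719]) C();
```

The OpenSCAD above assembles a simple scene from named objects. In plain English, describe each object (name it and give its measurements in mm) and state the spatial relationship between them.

A is a rectangular dining table. The top is 1545×871×26 mm with its upper surface at z = 719 mm. It stands on four round legs of 72 mm diameter, each leg's bounding box inset 40 mm from the nearest pair of top edges, running from the floor to the underside of the top.

B is a long wooden bench with a 1478 mm (x) × 409 mm (y) seat, 32 mm thick, its top surface 431 mm above the floor. Four 63 mm square legs at the seat corners, flush with the edges, run from z = 0 to the seat underside.

C is an open-topped rectangular box: outside dimensions 125×147×116 mm, with a uniform wall and base thickness of 10 mm. The base is a full 125×147 slab on the floor; four walls sit on top of the base. The front and back walls (the −y and +y sides) span the full width; the two side walls fit between them.

The bench is against the table's +x side, with their −y faces flush. The open box is on top of the table, centred.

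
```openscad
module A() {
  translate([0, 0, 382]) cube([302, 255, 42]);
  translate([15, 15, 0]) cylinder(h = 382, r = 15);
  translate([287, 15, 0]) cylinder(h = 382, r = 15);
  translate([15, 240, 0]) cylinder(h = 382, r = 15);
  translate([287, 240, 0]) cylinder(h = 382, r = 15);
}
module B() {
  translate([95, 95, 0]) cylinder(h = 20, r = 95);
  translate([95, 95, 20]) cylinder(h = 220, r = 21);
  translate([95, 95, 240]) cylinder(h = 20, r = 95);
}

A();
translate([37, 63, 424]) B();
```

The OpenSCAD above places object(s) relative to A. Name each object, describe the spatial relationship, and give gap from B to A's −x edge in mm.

The spool's min-x is at 37; the stool's min-x is 0; gap = 37 mm.

A is a stool. B is a spool. The spool is on top of the stool. The gap from the spool to the stool's −x edge is 37 mm.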